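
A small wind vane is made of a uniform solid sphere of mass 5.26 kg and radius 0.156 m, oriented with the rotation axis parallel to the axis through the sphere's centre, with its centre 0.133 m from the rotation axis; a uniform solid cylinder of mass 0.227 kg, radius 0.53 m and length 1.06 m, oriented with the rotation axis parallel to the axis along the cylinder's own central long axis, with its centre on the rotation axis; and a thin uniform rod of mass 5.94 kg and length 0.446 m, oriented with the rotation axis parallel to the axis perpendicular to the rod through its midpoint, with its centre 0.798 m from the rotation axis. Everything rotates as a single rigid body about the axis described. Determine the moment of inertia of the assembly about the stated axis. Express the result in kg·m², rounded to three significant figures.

4.06

Solid sphere: I_cm = (2/5)MR² = (2/5)(5.26)(0.156)² = 0.051203 kg·m²; centre at d = 0.133 m, so I = I_cm + Md² gives I = 0.051203 + (5.26)(0.133)² = 0.14425 kg·m².
Solid cylinder: I_cm = (1/2)MR² = (1/2)(0.227)(0.53)² = 0.031882 kg·m²; axis through the centre, so I = 0.031882 kg·m².
Thin rod: I_cm = (1/12)ML² = (1/12)(5.94)(0.446)² = 0.098463 kg·m²; centre at d = 0.798 m, so I = I_cm + Md² gives I = 0.098463 + (5.94)(0.798)² = 3.8811 kg·m².
Total I = 0.14425 + 0.031882 + 3.8811 = 4.0572 kg·m².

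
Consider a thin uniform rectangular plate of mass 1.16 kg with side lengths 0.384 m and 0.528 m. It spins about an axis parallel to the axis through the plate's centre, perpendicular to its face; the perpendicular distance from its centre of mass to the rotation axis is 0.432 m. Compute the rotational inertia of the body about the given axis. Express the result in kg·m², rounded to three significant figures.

I_cm = (1/12)M(a²+b²) = (1/12)(1.16)[(0.384)² + (0.528)²] = 0.041203 kg·m²; centre at d = 0.432 m, so I = I_cm + Md² gives I = 0.041203 + (1.16)(0.432)² = 0.25769 kg·m².

0.258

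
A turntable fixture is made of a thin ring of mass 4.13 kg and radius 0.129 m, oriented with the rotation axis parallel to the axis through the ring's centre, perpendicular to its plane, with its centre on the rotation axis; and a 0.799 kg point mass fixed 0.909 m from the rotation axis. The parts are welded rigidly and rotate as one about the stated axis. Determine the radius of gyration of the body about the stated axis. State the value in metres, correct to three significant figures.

0.385

Thin ring: I_cm = MR² = (4.13)(0.129)² = 0.068727 kg m^2; axis through the centre, so I = 0.068727 kg m^2.
Point mass: I_cm = 0; centre at d = 0.909 m, so I = I_cm + Md² gives I = 0 + (0.799)(0.909)² = 0.6602 kg m^2.
Total I = 0.72893 kg m^2; total mass M = 4.929 kg.
k = √(I/M) = √(0.72893/4.929) = 0.38456 m.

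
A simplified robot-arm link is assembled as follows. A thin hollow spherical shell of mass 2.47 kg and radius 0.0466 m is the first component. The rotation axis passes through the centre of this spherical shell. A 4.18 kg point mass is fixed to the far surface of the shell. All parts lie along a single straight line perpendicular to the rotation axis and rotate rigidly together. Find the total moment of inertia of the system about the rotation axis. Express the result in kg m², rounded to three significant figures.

Spherical shell: I_cm = (2/3)MR² = (2/3)(2.47)(0.0466)² = 0.0035758 kg m²; axis through the centre, so I = 0.0035758 kg m².
Point mass: I_cm = 0; centre at d = 0.0466 m, so the parallel axis theorem gives I = 0 + (4.18)(0.0466)² = 0.0090771 kg m².
Total I = 0.0035758 + 0.0090771 = 0.012653 kg m².

0.0127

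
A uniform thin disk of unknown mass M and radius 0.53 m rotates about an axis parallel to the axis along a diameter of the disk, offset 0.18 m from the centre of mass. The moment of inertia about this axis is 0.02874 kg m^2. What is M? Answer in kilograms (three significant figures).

I = I_cm + Md² = (1/4)MR² + Md² = M·[0.25·(0.53)² + (0.18)²] = M·0.10263.
So M = 0.02874 / 0.10263 = 0.28005 kg.

0.280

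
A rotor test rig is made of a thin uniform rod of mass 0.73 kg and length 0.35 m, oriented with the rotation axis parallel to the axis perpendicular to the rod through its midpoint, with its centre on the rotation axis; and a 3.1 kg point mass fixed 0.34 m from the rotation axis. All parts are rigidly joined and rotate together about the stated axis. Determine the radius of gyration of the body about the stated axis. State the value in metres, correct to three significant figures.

Thin rod: I_cm = (1/12)ML² = (1/12)(0.73)(0.35)² = 0.0074521 kg·m²; axis through the centre, so I = 0.0074521 kg·m².
Point mass: I_cm = 0; centre at d = 0.34 m, so the parallel axis theorem gives I = 0 + (3.1)(0.34)² = 0.35836 kg·m².
Total I = 0.36581 kg·m²; total mass M = 3.83 kg.
k = √(I/M) = √(0.36581/3.83) = 0.30905 m.

0.309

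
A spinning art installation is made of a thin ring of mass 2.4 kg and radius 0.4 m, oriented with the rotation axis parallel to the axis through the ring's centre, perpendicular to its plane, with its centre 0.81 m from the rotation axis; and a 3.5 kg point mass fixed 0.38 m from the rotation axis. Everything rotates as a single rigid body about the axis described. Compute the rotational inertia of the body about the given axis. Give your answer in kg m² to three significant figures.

2.46

Thin ring: I_cm = MR² = (2.4)(0.4)² = 0.384 kg m²; centre at d = 0.81 m, so I = I_cm + Md² gives I = 0.384 + (2.4)(0.81)² = 1.9586 kg m².
Point mass: I_cm = 0; centre at d = 0.38 m, so I = I_cm + Md² gives I = 0 + (3.5)(0.38)² = 0.5054 kg m².
Total I = 1.9586 + 0.5054 = 2.464 kg m².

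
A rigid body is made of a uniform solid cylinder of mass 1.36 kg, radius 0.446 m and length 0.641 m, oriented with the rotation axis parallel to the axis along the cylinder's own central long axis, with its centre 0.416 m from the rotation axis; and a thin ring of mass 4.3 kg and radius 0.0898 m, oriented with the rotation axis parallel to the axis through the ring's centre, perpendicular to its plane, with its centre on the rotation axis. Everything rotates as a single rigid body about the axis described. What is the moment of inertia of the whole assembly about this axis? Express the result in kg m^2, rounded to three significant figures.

Solid cylinder: I_cm = (1/2)MR² = (1/2)(1.36)(0.446)² = 0.13526 kg m^2; centre at d = 0.416 m, so the parallel axis theorem gives I = 0.13526 + (1.36)(0.416)² = 0.37062 kg m^2.
Thin ring: I_cm = MR² = (4.3)(0.0898)² = 0.034675 kg m^2; axis through the centre, so I = 0.034675 kg m^2.
Total I = 0.37062 + 0.034675 = 0.40529 kg m^2.

0.405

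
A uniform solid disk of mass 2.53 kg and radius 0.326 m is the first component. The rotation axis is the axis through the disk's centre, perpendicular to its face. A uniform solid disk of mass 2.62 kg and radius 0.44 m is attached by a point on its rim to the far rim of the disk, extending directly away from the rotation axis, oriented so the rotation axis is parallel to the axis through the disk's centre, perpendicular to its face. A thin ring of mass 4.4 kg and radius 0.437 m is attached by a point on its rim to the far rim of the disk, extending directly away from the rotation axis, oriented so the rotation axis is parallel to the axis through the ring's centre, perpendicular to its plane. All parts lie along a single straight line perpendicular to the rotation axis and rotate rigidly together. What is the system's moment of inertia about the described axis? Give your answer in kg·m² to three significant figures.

14.6

Solid disk: I_cm = (1/2)MR² = (1/2)(2.53)(0.326)² = 0.13444 kg·m²; axis through the centre, so I = 0.13444 kg·m².
Solid disk: I_cm = (1/2)MR² = (1/2)(2.62)(0.44)² = 0.25362 kg·m²; centre at d = 0.326 + 0.44 = 0.766 m, so the parallel axis theorem gives I = 0.25362 + (2.62)(0.766)² = 1.7909 kg·m².
Thin ring: I_cm = MR² = (4.4)(0.437)² = 0.84026 kg·m²; centre at d = 0.326 + 0.44 + 0.44 + 0.437 = 1.643 m, so the parallel axis theorem gives I = 0.84026 + (4.4)(1.643)² = 12.718 kg·m².
Total I = 0.13444 + 1.7909 + 12.718 = 14.643 kg·m².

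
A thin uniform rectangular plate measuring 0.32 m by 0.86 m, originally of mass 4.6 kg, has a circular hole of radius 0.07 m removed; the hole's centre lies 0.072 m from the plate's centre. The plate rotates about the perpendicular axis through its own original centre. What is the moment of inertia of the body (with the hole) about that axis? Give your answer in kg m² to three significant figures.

Unpierced body about its centre: I₀ = (1/12)M(a²+b²) = (1/12)(4.6)[(0.32)² + (0.86)²] = 0.32277 kg m².
The removed disk has mass m = M·πr²/(ab) = (4.6)·π(0.07)²/(0.32·0.86) = 0.25731 kg (same uniform areal density).
Its moment of inertia about the rotation axis (parallel-axis theorem): I_hole = (1/2)mr² + md² = (1/2)(0.25731)(0.07)² + (0.25731)(0.072)² = 0.0019643 kg m².
Treating the hole as negative mass, I = I₀ − I_hole = 0.32277 − 0.0019643 = 0.3208 kg m².

0.321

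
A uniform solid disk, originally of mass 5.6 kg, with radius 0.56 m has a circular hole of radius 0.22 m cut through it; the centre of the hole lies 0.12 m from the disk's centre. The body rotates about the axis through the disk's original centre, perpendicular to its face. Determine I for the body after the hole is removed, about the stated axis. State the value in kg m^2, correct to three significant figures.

Unpierced body about its centre: I₀ = (1/2)MR² = (1/2)(5.6)(0.56)² = 0.87808 kg m^2.
The removed disk has mass m = M·(r/R)² = (5.6)(0.22/0.56)² = 0.86429 kg (same uniform areal density).
Its moment of inertia about the rotation axis (parallel-axis theorem): I_hole = (1/2)mr² + md² = (1/2)(0.86429)(0.22)² + (0.86429)(0.12)² = 0.033361 kg m^2.
Treating the hole as negative mass, I = I₀ − I_hole = 0.87808 − 0.033361 = 0.84472 kg m^2.

0.845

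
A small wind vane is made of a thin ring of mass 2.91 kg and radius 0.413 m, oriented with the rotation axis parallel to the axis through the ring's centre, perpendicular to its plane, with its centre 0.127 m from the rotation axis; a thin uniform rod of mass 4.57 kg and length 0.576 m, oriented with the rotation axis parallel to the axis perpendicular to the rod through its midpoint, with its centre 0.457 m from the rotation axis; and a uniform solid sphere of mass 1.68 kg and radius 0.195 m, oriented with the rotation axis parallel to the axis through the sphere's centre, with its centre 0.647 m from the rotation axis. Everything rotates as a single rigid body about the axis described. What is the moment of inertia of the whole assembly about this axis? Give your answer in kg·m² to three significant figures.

2.35

Thin ring: I_cm = MR² = (2.91)(0.413)² = 0.49636 kg·m²; centre at d = 0.127 m, so the parallel axis theorem gives I = 0.49636 + (2.91)(0.127)² = 0.54329 kg·m².
Thin rod: I_cm = (1/12)ML² = (1/12)(4.57)(0.576)² = 0.12635 kg·m²; centre at d = 0.457 m, so the parallel axis theorem gives I = 0.12635 + (4.57)(0.457)² = 1.0808 kg·m².
Solid sphere: I_cm = (2/5)MR² = (2/5)(1.68)(0.195)² = 0.025553 kg·m²; centre at d = 0.647 m, so the parallel axis theorem gives I = 0.025553 + (1.68)(0.647)² = 0.72882 kg·m².
Total I = 0.54329 + 1.0808 + 0.72882 = 2.3529 kg·m².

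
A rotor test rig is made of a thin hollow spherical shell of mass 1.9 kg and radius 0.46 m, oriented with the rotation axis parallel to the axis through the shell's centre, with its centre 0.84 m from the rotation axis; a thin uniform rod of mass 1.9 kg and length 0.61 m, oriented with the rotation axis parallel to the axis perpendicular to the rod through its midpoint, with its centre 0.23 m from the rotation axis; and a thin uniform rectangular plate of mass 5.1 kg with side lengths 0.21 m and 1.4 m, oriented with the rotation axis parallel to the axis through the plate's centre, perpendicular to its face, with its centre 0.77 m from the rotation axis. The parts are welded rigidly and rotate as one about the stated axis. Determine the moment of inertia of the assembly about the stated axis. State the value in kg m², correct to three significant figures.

5.64

Spherical shell: I_cm = (2/3)MR² = (2/3)(1.9)(0.46)² = 0.26803 kg m²; centre at d = 0.84 m, so I = I_cm + Md² gives I = 0.26803 + (1.9)(0.84)² = 1.6087 kg m².
Thin rod: I_cm = (1/12)ML² = (1/12)(1.9)(0.61)² = 0.058916 kg m²; centre at d = 0.23 m, so I = I_cm + Md² gives I = 0.058916 + (1.9)(0.23)² = 0.15943 kg m².
Rectangular plate: I_cm = (1/12)M(a²+b²) = (1/12)(5.1)[(0.21)² + (1.4)²] = 0.85174 kg m²; centre at d = 0.77 m, so I = I_cm + Md² gives I = 0.85174 + (5.1)(0.77)² = 3.8755 kg m².
Total I = 1.6087 + 0.15943 + 3.8755 = 5.6436 kg m².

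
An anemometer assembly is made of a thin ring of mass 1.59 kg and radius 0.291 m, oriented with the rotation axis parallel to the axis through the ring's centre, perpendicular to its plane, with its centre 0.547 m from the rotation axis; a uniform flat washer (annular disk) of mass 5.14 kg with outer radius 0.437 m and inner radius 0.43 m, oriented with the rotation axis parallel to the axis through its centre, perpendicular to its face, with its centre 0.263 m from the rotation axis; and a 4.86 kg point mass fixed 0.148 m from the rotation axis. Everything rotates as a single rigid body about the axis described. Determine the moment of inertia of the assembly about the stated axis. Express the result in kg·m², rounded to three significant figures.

Thin ring: I_cm = MR² = (1.59)(0.291)² = 0.13464 kg·m²; centre at d = 0.547 m, so I = I_cm + Md² gives I = 0.13464 + (1.59)(0.547)² = 0.61039 kg·m².
Annular disk: I_cm = (1/2)M(R²+r²) = (1/2)(5.14)[(0.437)² + (0.43)²] = 0.96598 kg·m²; centre at d = 0.263 m, so I = I_cm + Md² gives I = 0.96598 + (5.14)(0.263)² = 1.3215 kg·m².
Point mass: I_cm = 0; centre at d = 0.148 m, so I = I_cm + Md² gives I = 0 + (4.86)(0.148)² = 0.10645 kg·m².
Total I = 0.61039 + 1.3215 + 0.10645 = 2.0384 kg·m².

2.04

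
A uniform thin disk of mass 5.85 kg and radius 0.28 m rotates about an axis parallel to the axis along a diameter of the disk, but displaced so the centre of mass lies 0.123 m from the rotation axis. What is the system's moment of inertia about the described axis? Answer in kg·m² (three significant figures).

0.203

I_cm = (1/4)MR² = (1/4)(5.85)(0.28)² = 0.11466 kg·m²; centre at d = 0.123 m, so the parallel axis theorem gives I = 0.11466 + (5.85)(0.123)² = 0.20316 kg·m².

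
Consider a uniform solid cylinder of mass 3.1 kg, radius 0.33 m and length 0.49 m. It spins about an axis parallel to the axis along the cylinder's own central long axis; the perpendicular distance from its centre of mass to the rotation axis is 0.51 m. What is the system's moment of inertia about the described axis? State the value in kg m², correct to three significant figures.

0.975

I_cm = (1/2)MR² = (1/2)(3.1)(0.33)² = 0.1688 kg m²; centre at d = 0.51 m, so I = I_cm + Md² gives I = 0.1688 + (3.1)(0.51)² = 0.9751 kg m².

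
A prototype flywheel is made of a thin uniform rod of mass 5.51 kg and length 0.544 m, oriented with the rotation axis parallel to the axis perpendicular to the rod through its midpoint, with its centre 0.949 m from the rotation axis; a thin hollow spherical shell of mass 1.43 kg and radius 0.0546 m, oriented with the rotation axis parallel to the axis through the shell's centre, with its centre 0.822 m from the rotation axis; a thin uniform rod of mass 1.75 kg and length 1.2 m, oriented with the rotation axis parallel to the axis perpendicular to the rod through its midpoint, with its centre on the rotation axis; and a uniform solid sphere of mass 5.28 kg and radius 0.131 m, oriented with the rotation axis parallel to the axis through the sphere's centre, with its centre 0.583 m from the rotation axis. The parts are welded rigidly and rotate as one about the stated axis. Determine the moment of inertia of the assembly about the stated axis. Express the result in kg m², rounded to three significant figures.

Thin rod: I_cm = (1/12)ML² = (1/12)(5.51)(0.544)² = 0.13588 kg m²; centre at d = 0.949 m, so the parallel axis theorem gives I = 0.13588 + (5.51)(0.949)² = 5.0982 kg m².
Spherical shell: I_cm = (2/3)MR² = (2/3)(1.43)(0.0546)² = 0.002842 kg m²; centre at d = 0.822 m, so the parallel axis theorem gives I = 0.002842 + (1.43)(0.822)² = 0.96907 kg m².
Thin rod: I_cm = (1/12)ML² = (1/12)(1.75)(1.2)² = 0.21 kg m²; axis through the centre, so I = 0.21 kg m².
Solid sphere: I_cm = (2/5)MR² = (2/5)(5.28)(0.131)² = 0.036244 kg m²; centre at d = 0.583 m, so the parallel axis theorem gives I = 0.036244 + (5.28)(0.583)² = 1.8309 kg m².
Total I = 5.0982 + 0.96907 + 0.21 + 1.8309 = 8.1081 kg m².

8.11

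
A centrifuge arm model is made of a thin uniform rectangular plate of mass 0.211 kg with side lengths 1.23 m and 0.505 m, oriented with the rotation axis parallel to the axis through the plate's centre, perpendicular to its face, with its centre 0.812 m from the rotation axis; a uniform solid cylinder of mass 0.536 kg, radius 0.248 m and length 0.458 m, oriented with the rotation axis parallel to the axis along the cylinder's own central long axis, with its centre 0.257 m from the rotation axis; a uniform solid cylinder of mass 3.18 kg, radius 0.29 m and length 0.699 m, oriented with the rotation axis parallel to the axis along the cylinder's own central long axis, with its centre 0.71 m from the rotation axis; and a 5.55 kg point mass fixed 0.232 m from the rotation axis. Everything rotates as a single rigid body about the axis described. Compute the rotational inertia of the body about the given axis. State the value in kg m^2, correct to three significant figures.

2.26

Rectangular plate: I_cm = (1/12)M(a²+b²) = (1/12)(0.211)[(1.23)² + (0.505)²] = 0.031086 kg m^2; centre at d = 0.812 m, so the parallel axis theorem gives I = 0.031086 + (0.211)(0.812)² = 0.17021 kg m^2.
Solid cylinder: I_cm = (1/2)MR² = (1/2)(0.536)(0.248)² = 0.016483 kg m^2; centre at d = 0.257 m, so the parallel axis theorem gives I = 0.016483 + (0.536)(0.257)² = 0.051885 kg m^2.
Solid cylinder: I_cm = (1/2)MR² = (1/2)(3.18)(0.29)² = 0.13372 kg m^2; centre at d = 0.71 m, so the parallel axis theorem gives I = 0.13372 + (3.18)(0.71)² = 1.7368 kg m^2.
Point mass: I_cm = 0; centre at d = 0.232 m, so the parallel axis theorem gives I = 0 + (5.55)(0.232)² = 0.29872 kg m^2.
Total I = 0.17021 + 0.051885 + 1.7368 + 0.29872 = 2.2576 kg m^2.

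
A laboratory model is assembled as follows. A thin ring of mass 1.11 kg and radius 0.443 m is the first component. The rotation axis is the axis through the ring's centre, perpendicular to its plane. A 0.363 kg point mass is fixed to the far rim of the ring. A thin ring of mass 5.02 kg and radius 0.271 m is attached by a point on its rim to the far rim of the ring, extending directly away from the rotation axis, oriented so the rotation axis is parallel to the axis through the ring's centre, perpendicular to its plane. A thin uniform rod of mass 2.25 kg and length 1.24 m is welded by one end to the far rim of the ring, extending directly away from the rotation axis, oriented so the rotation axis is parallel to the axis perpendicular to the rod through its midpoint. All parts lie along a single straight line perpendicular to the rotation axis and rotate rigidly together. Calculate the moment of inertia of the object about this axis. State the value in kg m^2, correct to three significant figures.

9.30

Thin ring: I_cm = MR² = (1.11)(0.443)² = 0.21784 kg m^2; axis through the centre, so I = 0.21784 kg m^2.
Point mass: I_cm = 0; centre at d = 0.443 m, so the parallel axis theorem gives I = 0 + (0.363)(0.443)² = 0.071238 kg m^2.
Thin ring: I_cm = MR² = (5.02)(0.271)² = 0.36867 kg m^2; centre at d = 0.443 + 0.271 = 0.714 m, so the parallel axis theorem gives I = 0.36867 + (5.02)(0.714)² = 2.9278 kg m^2.
Thin rod: I_cm = (1/12)ML² = (1/12)(2.25)(1.24)² = 0.2883 kg m^2; centre at d = 0.443 + 0.271 + 0.271 + 0.62 = 1.605 m, so the parallel axis theorem gives I = 0.2883 + (2.25)(1.605)² = 6.0844 kg m^2.
Total I = 0.21784 + 0.071238 + 2.9278 + 6.0844 = 9.3013 kg m^2.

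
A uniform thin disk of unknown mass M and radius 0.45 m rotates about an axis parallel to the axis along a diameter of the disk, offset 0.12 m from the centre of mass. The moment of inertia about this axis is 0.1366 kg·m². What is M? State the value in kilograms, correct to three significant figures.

I = I_cm + Md² = (1/4)MR² + Md² = M·[0.25·(0.45)² + (0.12)²] = M·0.065025.
So M = 0.1366 / 0.065025 = 2.1007 kg.

2.10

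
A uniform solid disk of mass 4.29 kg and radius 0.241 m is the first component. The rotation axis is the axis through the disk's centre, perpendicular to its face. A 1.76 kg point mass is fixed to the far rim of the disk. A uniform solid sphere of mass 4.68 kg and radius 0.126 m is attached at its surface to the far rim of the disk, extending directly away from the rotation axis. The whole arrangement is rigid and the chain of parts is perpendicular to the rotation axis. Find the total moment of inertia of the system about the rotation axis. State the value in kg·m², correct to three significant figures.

0.887

Solid disk: I_cm = (1/2)MR² = (1/2)(4.29)(0.241)² = 0.12458 kg·m²; axis through the centre, so I = 0.12458 kg·m².
Point mass: I_cm = 0; centre at d = 0.241 m, so the parallel axis theorem gives I = 0 + (1.76)(0.241)² = 0.10222 kg·m².
Solid sphere: I_cm = (2/5)MR² = (2/5)(4.68)(0.126)² = 0.02972 kg·m²; centre at d = 0.241 + 0.126 = 0.367 m, so the parallel axis theorem gives I = 0.02972 + (4.68)(0.367)² = 0.66006 kg·m².
Total I = 0.12458 + 0.10222 + 0.66006 = 0.88687 kg·m².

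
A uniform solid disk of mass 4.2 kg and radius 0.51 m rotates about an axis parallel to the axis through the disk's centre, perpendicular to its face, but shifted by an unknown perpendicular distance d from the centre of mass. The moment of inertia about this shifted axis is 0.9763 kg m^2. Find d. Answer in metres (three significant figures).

0.320

About the centre-of-mass axis, I_cm = (1/2)MR² = (1/2)(4.2)(0.51)² = 0.54621 kg m^2.
Parallel axis theorem: I = I_cm + Md², so Md² = 0.9763 − 0.54621 = 0.43009 kg m^2.
d = √(0.43009 / 4.2) = 0.32 m.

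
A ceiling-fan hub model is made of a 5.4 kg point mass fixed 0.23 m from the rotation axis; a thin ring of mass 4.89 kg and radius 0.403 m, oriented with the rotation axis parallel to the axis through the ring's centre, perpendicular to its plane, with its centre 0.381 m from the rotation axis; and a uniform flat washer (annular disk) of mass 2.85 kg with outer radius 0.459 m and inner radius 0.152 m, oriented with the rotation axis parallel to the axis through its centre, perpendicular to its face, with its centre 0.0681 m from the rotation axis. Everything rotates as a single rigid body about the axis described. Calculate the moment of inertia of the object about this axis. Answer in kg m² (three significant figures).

2.14

Point mass: I_cm = 0; centre at d = 0.23 m, so I = I_cm + Md² gives I = 0 + (5.4)(0.23)² = 0.28566 kg m².
Thin ring: I_cm = MR² = (4.89)(0.403)² = 0.79418 kg m²; centre at d = 0.381 m, so I = I_cm + Md² gives I = 0.79418 + (4.89)(0.381)² = 1.504 kg m².
Annular disk: I_cm = (1/2)M(R²+r²) = (1/2)(2.85)[(0.459)² + (0.152)²] = 0.33314 kg m²; centre at d = 0.0681 m, so I = I_cm + Md² gives I = 0.33314 + (2.85)(0.0681)² = 0.34636 kg m².
Total I = 0.28566 + 1.504 + 0.34636 = 2.136 kg m².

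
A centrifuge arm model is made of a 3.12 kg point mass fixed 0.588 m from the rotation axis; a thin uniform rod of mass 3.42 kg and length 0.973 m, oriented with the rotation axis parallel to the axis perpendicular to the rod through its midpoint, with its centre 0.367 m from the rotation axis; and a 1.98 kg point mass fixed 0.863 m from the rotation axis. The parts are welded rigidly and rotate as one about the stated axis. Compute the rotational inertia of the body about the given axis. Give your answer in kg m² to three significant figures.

Point mass: I_cm = 0; centre at d = 0.588 m, so I = I_cm + Md² gives I = 0 + (3.12)(0.588)² = 1.0787 kg m².
Thin rod: I_cm = (1/12)ML² = (1/12)(3.42)(0.973)² = 0.26982 kg m²; centre at d = 0.367 m, so I = I_cm + Md² gives I = 0.26982 + (3.42)(0.367)² = 0.73045 kg m².
Point mass: I_cm = 0; centre at d = 0.863 m, so I = I_cm + Md² gives I = 0 + (1.98)(0.863)² = 1.4746 kg m².
Total I = 1.0787 + 0.73045 + 1.4746 = 3.2838 kg m².

3.28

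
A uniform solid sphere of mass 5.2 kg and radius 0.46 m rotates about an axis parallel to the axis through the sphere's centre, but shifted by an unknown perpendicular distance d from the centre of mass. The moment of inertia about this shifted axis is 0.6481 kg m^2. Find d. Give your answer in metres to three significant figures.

0.200

About the centre-of-mass axis, I_cm = (2/5)MR² = (2/5)(5.2)(0.46)² = 0.44013 kg m^2.
Parallel axis theorem: I = I_cm + Md², so Md² = 0.6481 − 0.44013 = 0.20797 kg m^2.
d = √(0.20797 / 5.2) = 0.19999 m.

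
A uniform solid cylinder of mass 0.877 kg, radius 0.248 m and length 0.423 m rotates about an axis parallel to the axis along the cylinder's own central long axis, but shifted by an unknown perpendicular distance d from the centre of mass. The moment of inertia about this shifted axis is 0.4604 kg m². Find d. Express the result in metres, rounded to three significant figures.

0.703

About the centre-of-mass axis, I_cm = (1/2)MR² = (1/2)(0.877)(0.248)² = 0.02697 kg m².
Parallel axis theorem: I = I_cm + Md², so Md² = 0.4604 − 0.02697 = 0.43343 kg m².
d = √(0.43343 / 0.877) = 0.70301 m.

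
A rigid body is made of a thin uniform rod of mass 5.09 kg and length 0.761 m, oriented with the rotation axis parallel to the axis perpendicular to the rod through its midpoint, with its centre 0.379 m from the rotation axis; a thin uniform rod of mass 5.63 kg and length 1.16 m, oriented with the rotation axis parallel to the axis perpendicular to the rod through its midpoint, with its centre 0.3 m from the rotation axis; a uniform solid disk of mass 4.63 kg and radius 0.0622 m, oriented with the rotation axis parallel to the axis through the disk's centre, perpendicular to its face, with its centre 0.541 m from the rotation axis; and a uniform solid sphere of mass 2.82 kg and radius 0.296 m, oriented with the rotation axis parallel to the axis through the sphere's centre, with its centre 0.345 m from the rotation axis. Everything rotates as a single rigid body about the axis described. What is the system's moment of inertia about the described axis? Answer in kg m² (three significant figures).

3.91

Thin rod: I_cm = (1/12)ML² = (1/12)(5.09)(0.761)² = 0.24564 kg m²; centre at d = 0.379 m, so I = I_cm + Md² gives I = 0.24564 + (5.09)(0.379)² = 0.97678 kg m².
Thin rod: I_cm = (1/12)ML² = (1/12)(5.63)(1.16)² = 0.63131 kg m²; centre at d = 0.3 m, so I = I_cm + Md² gives I = 0.63131 + (5.63)(0.3)² = 1.138 kg m².
Solid disk: I_cm = (1/2)MR² = (1/2)(4.63)(0.0622)² = 0.0089564 kg m²; centre at d = 0.541 m, so I = I_cm + Md² gives I = 0.0089564 + (4.63)(0.541)² = 1.3641 kg m².
Solid sphere: I_cm = (2/5)MR² = (2/5)(2.82)(0.296)² = 0.098831 kg m²; centre at d = 0.345 m, so I = I_cm + Md² gives I = 0.098831 + (2.82)(0.345)² = 0.43448 kg m².
Total I = 0.97678 + 1.138 + 1.3641 + 0.43448 = 3.9133 kg m².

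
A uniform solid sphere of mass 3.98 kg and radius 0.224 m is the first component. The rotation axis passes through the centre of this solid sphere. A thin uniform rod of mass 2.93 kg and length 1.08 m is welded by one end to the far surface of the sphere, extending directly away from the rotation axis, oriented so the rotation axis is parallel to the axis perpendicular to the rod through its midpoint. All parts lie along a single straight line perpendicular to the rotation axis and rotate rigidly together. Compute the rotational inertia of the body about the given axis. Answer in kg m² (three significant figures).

Solid sphere: I_cm = (2/5)MR² = (2/5)(3.98)(0.224)² = 0.07988 kg m²; axis through the centre, so I = 0.07988 kg m².
Thin rod: I_cm = (1/12)ML² = (1/12)(2.93)(1.08)² = 0.2848 kg m²; centre at d = 0.224 + 0.54 = 0.764 m, so the parallel axis theorem gives I = 0.2848 + (2.93)(0.764)² = 1.995 kg m².
Total I = 0.07988 + 1.995 = 2.0749 kg m².

2.07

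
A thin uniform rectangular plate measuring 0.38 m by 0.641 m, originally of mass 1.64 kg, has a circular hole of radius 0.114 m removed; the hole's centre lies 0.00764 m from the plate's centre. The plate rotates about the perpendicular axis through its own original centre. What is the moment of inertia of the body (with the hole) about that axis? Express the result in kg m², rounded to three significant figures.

Unpierced body about its centre: I₀ = (1/12)M(a²+b²) = (1/12)(1.64)[(0.38)² + (0.641)²] = 0.075888 kg m².
The removed disk has mass m = M·πr²/(ab) = (1.64)·π(0.114)²/(0.38·0.641) = 0.27489 kg (same uniform areal density).
Its moment of inertia about the rotation axis (parallel-axis theorem): I_hole = (1/2)mr² + md² = (1/2)(0.27489)(0.114)² + (0.27489)(0.00764)² = 0.0018023 kg m².
Treating the hole as negative mass, I = I₀ − I_hole = 0.075888 − 0.0018023 = 0.074086 kg m².

0.0741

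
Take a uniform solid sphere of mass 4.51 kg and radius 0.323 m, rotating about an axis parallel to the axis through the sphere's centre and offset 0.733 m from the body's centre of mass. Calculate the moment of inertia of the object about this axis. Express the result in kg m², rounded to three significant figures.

I_cm = (2/5)MR² = (2/5)(4.51)(0.323)² = 0.18821 kg m²; centre at d = 0.733 m, so I = I_cm + Md² gives I = 0.18821 + (4.51)(0.733)² = 2.6114 kg m².

2.61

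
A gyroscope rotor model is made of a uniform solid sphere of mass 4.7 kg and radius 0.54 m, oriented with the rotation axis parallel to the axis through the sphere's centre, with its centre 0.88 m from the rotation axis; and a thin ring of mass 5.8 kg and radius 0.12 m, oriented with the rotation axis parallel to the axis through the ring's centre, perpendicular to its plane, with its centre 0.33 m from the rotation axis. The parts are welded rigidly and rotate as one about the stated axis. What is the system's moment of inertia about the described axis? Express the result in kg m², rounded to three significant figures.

4.90

Solid sphere: I_cm = (2/5)MR² = (2/5)(4.7)(0.54)² = 0.54821 kg m²; centre at d = 0.88 m, so I = I_cm + Md² gives I = 0.54821 + (4.7)(0.88)² = 4.1879 kg m².
Thin ring: I_cm = MR² = (5.8)(0.12)² = 0.08352 kg m²; centre at d = 0.33 m, so I = I_cm + Md² gives I = 0.08352 + (5.8)(0.33)² = 0.71514 kg m².
Total I = 4.1879 + 0.71514 = 4.903 kg m².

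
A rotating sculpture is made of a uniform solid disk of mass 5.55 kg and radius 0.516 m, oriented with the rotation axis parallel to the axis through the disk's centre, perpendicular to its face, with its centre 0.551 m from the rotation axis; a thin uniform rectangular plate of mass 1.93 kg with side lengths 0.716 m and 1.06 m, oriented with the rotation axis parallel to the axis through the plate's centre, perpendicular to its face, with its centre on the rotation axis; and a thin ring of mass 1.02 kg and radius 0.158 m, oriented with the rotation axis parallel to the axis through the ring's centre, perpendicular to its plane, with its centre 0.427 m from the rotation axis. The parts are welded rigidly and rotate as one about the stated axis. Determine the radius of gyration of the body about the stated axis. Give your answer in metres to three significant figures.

Solid disk: I_cm = (1/2)MR² = (1/2)(5.55)(0.516)² = 0.73886 kg m^2; centre at d = 0.551 m, so the parallel axis theorem gives I = 0.73886 + (5.55)(0.551)² = 2.4238 kg m^2.
Rectangular plate: I_cm = (1/12)M(a²+b²) = (1/12)(1.93)[(0.716)² + (1.06)²] = 0.26316 kg m^2; axis through the centre, so I = 0.26316 kg m^2.
Thin ring: I_cm = MR² = (1.02)(0.158)² = 0.025463 kg m^2; centre at d = 0.427 m, so the parallel axis theorem gives I = 0.025463 + (1.02)(0.427)² = 0.21144 kg m^2.
Total I = 2.8984 kg m^2; total mass M = 8.5 kg.
k = √(I/M) = √(2.8984/8.5) = 0.58395 m.

0.584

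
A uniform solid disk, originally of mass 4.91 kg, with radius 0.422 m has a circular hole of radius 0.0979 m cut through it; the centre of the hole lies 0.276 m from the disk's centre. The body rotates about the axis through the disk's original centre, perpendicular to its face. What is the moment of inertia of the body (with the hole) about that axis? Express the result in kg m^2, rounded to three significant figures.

Unpierced body about its centre: I₀ = (1/2)MR² = (1/2)(4.91)(0.422)² = 0.4372 kg m^2.
The removed disk has mass m = M·(r/R)² = (4.91)(0.0979/0.422)² = 0.26425 kg (same uniform areal density).
Its moment of inertia about the rotation axis (parallel-axis theorem): I_hole = (1/2)mr² + md² = (1/2)(0.26425)(0.0979)² + (0.26425)(0.276)² = 0.021396 kg m^2.
Treating the hole as negative mass, I = I₀ − I_hole = 0.4372 − 0.021396 = 0.4158 kg m^2.

0.416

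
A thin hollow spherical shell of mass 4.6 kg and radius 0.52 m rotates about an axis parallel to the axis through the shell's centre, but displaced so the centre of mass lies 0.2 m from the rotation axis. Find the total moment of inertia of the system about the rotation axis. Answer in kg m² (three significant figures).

I_cm = (2/3)MR² = (2/3)(4.6)(0.52)² = 0.82923 kg m²; centre at d = 0.2 m, so the parallel axis theorem gives I = 0.82923 + (4.6)(0.2)² = 1.0132 kg m².

1.01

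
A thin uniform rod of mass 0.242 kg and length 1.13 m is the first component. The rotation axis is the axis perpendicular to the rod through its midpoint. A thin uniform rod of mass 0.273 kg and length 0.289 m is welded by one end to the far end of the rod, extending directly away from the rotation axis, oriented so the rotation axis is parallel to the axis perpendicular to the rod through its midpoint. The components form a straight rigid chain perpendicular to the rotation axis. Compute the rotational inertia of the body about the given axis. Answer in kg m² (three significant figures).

Thin rod: I_cm = (1/12)ML² = (1/12)(0.242)(1.13)² = 0.025751 kg m²; axis through the centre, so I = 0.025751 kg m².
Thin rod: I_cm = (1/12)ML² = (1/12)(0.273)(0.289)² = 0.0019001 kg m²; centre at d = 0.565 + 0.1445 = 0.7095 m, so the parallel axis theorem gives I = 0.0019001 + (0.273)(0.7095)² = 0.13933 kg m².
Total I = 0.025751 + 0.13933 = 0.16508 kg m².

0.165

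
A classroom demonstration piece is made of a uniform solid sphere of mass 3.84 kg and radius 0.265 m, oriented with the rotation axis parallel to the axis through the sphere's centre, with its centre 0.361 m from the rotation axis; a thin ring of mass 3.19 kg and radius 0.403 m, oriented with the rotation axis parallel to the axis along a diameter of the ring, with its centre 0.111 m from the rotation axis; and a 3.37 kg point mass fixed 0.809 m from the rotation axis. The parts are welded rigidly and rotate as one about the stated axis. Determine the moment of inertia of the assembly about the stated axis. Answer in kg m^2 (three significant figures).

Solid sphere: I_cm = (2/5)MR² = (2/5)(3.84)(0.265)² = 0.10787 kg m^2; centre at d = 0.361 m, so I = I_cm + Md² gives I = 0.10787 + (3.84)(0.361)² = 0.6083 kg m^2.
Thin ring: I_cm = (1/2)MR² = (1/2)(3.19)(0.403)² = 0.25904 kg m^2; centre at d = 0.111 m, so I = I_cm + Md² gives I = 0.25904 + (3.19)(0.111)² = 0.29835 kg m^2.
Point mass: I_cm = 0; centre at d = 0.809 m, so I = I_cm + Md² gives I = 0 + (3.37)(0.809)² = 2.2056 kg m^2.
Total I = 0.6083 + 0.29835 + 2.2056 = 3.1122 kg m^2.

3.11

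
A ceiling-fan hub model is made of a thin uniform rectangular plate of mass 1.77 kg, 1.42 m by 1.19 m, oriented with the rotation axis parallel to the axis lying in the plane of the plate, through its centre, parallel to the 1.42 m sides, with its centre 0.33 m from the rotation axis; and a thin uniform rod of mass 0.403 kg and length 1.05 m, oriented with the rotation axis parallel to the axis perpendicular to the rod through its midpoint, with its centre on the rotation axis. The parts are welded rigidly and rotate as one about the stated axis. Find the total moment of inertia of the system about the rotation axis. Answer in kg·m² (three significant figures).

0.439

Rectangular plate: I_cm = (1/12)Mb² = (1/12)(1.77)(1.19)² = 0.20887 kg·m²; centre at d = 0.33 m, so I = I_cm + Md² gives I = 0.20887 + (1.77)(0.33)² = 0.40163 kg·m².
Thin rod: I_cm = (1/12)ML² = (1/12)(0.403)(1.05)² = 0.037026 kg·m²; axis through the centre, so I = 0.037026 kg·m².
Total I = 0.40163 + 0.037026 = 0.43865 kg·m².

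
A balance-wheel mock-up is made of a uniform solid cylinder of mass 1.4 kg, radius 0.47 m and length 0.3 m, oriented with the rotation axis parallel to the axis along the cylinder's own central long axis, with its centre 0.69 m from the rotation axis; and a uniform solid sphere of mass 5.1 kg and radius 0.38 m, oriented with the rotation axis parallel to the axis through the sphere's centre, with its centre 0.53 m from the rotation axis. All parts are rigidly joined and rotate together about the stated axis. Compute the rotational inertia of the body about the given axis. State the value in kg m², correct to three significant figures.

2.55

Solid cylinder: I_cm = (1/2)MR² = (1/2)(1.4)(0.47)² = 0.15463 kg m²; centre at d = 0.69 m, so the parallel axis theorem gives I = 0.15463 + (1.4)(0.69)² = 0.82117 kg m².
Solid sphere: I_cm = (2/5)MR² = (2/5)(5.1)(0.38)² = 0.29458 kg m²; centre at d = 0.53 m, so the parallel axis theorem gives I = 0.29458 + (5.1)(0.53)² = 1.7272 kg m².
Total I = 0.82117 + 1.7272 = 2.5483 kg m².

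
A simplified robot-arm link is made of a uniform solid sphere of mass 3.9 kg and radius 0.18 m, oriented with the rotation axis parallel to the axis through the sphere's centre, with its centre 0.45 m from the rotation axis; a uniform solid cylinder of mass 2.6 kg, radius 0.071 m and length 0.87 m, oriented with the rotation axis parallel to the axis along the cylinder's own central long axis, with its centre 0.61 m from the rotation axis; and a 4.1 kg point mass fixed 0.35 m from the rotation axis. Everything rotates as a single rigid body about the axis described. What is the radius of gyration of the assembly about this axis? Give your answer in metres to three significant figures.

Solid sphere: I_cm = (2/5)MR² = (2/5)(3.9)(0.18)² = 0.050544 kg·m²; centre at d = 0.45 m, so I = I_cm + Md² gives I = 0.050544 + (3.9)(0.45)² = 0.84029 kg·m².
Solid cylinder: I_cm = (1/2)MR² = (1/2)(2.6)(0.071)² = 0.0065533 kg·m²; centre at d = 0.61 m, so I = I_cm + Md² gives I = 0.0065533 + (2.6)(0.61)² = 0.97401 kg·m².
Point mass: I_cm = 0; centre at d = 0.35 m, so I = I_cm + Md² gives I = 0 + (4.1)(0.35)² = 0.50225 kg·m².
Total I = 2.3166 kg·m²; total mass M = 10.6 kg.
k = √(I/M) = √(2.3166/10.6) = 0.46749 m.

0.467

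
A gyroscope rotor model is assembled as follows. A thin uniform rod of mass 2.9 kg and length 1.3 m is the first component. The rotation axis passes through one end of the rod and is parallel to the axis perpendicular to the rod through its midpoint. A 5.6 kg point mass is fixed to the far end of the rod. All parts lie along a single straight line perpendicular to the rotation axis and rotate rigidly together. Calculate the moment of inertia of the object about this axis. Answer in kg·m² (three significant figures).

Thin rod: I_cm = (1/12)ML² = (1/12)(2.9)(1.3)² = 0.40842 kg·m²; centre at d = 0.65 m, so I = I_cm + Md² gives I = 0.40842 + (2.9)(0.65)² = 1.6337 kg·m².
Point mass: I_cm = 0; centre at d = 0.65 + 0.65 = 1.3 m, so I = I_cm + Md² gives I = 0 + (5.6)(1.3)² = 9.464 kg·m².
Total I = 1.6337 + 9.464 = 11.098 kg·m².

11.1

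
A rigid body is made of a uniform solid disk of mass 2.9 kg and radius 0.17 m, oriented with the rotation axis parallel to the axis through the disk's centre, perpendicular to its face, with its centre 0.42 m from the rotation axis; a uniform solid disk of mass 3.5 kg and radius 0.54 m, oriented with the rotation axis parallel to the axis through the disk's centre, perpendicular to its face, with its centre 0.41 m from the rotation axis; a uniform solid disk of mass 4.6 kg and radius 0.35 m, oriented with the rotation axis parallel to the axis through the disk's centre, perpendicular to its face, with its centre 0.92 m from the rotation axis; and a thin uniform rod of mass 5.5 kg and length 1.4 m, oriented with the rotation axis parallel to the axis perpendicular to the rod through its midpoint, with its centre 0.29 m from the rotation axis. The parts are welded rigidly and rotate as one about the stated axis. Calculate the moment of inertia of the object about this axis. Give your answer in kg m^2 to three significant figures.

Solid disk: I_cm = (1/2)MR² = (1/2)(2.9)(0.17)² = 0.041905 kg m^2; centre at d = 0.42 m, so I = I_cm + Md² gives I = 0.041905 + (2.9)(0.42)² = 0.55346 kg m^2.
Solid disk: I_cm = (1/2)MR² = (1/2)(3.5)(0.54)² = 0.5103 kg m^2; centre at d = 0.41 m, so I = I_cm + Md² gives I = 0.5103 + (3.5)(0.41)² = 1.0987 kg m^2.
Solid disk: I_cm = (1/2)MR² = (1/2)(4.6)(0.35)² = 0.28175 kg m^2; centre at d = 0.92 m, so I = I_cm + Md² gives I = 0.28175 + (4.6)(0.92)² = 4.1752 kg m^2.
Thin rod: I_cm = (1/12)ML² = (1/12)(5.5)(1.4)² = 0.89833 kg m^2; centre at d = 0.29 m, so I = I_cm + Md² gives I = 0.89833 + (5.5)(0.29)² = 1.3609 kg m^2.
Total I = 0.55346 + 1.0987 + 4.1752 + 1.3609 = 7.1882 kg m^2.

7.19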